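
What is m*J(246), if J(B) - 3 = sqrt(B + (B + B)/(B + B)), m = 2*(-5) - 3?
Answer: -39 - 13*sqrt(247) ≈ -243.31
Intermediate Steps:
m = -13 (m = -10 - 3 = -13)
J(B) = 3 + sqrt(1 + B) (J(B) = 3 + sqrt(B + (B + B)/(B + B)) = 3 + sqrt(B + (2*B)/((2*B))) = 3 + sqrt(B + (2*B)*(1/(2*B))) = 3 + sqrt(B + 1) = 3 + sqrt(1 + B))
m*J(246) = -13*(3 + sqrt(1 + 246)) = -13*(3 + sqrt(247)) = -39 - 13*sqrt(247)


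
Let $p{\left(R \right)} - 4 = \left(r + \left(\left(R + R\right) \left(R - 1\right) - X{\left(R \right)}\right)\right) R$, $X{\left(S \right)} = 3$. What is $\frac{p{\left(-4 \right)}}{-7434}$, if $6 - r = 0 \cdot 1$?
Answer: $\frac{4}{177} \approx 0.022599$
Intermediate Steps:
$r = 6$ ($r = 6 - 0 \cdot 1 = 6 - 0 = 6 + 0 = 6$)
$p{\left(R \right)} = 4 + R \left(3 + 2 R \left(-1 + R\right)\right)$ ($p{\left(R \right)} = 4 + \left(6 + \left(\left(R + R\right) \left(R - 1\right) - 3\right)\right) R = 4 + \left(6 + \left(2 R \left(-1 + R\right) - 3\right)\right) R = 4 + \left(6 + \left(-3 + 2 R \left(-1 + R\right)\right)\right) R = 4 + \left(3 + 2 R \left(-1 + R\right)\right) R = 4 + R \left(3 + 2 R \left(-1 + R\right)\right)$)
$\frac{p{\left(-4 \right)}}{-7434} = \frac{4 - 2 \left(-4\right)^{2} + 2 \left(-4\right)^{3} + 3 \left(-4\right)}{-7434} = \left(4 - 32 + 2 \left(-64\right) - 12\right) \left(- \frac{1}{7434}\right) = \left(4 - 32 - 128 - 12\right) \left(- \frac{1}{7434}\right) = \left(-168\right) \left(- \frac{1}{7434}\right) = \frac{4}{177}$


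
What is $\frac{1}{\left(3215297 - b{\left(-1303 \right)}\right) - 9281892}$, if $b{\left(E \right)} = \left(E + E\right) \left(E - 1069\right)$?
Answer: $- \frac{1}{12248027} \approx -8.1646 \cdot 10^{-8}$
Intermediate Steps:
$b{\left(E \right)} = 2 E \left(-1069 + E\right)$
$\frac{1}{\left(3215297 - b{\left(-1303 \right)}\right) - 9281892} = \frac{1}{\left(3215297 - 2 \left(-1303\right) \left(-1069 - 1303\right)\right) - 9281892} = \frac{1}{\left(3215297 - 2 \left(-1303\right) \left(-2372\right)\right) - 9281892} = \frac{1}{\left(3215297 - 6181432\right) - 9281892} = \frac{1}{-2966135 - 9281892} = \frac{1}{-12248027} = - \frac{1}{12248027}$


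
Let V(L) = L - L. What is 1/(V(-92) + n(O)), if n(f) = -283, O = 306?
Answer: -1/283 ≈ -0.0035336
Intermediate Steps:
V(L) = 0
1/(V(-92) + n(O)) = 1/(0 - 283) = 1/(-283) = -1/283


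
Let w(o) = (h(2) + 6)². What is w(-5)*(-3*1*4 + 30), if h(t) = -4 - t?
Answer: 0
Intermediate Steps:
w(o) = 0 (w(o) = ((-4 - 1*2) + 6)² = ((-4 - 2) + 6)² = (-6 + 6)² = 0² = 0)
w(-5)*(-3*1*4 + 30) = 0*(-3*1*4 + 30) = 0*(-3*4 + 30) = 0*(-12 + 30) = 0*18 = 0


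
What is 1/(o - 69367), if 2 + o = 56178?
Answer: -1/13191 ≈ -7.5809e-5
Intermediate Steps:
o = 56176 (o = -2 + 56178 = 56176)
1/(o - 69367) = 1/(56176 - 69367) = 1/(-13191) = -1/13191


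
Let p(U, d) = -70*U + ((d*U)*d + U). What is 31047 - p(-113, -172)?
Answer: 3366242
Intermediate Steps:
p(U, d) = -69*U + U*d² (p(U, d) = -70*U + ((U*d)*d + U) = -70*U + (U*d² + U) = -70*U + (U + U*d²) = -69*U + U*d²)
31047 - p(-113, -172) = 31047 - (-113)*(-69 + (-172)²) = 31047 - (-113)*(-69 + 29584) = 31047 - (-113)*29515 = 31047 - 1*(-3335195) = 31047 + 3335195 = 3366242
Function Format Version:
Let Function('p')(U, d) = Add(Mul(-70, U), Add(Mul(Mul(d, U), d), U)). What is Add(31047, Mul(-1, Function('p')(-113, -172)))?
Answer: 3366242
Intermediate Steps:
Function('p')(U, d) = Add(Mul(-69, U), Mul(U, Pow(d, 2))) (Function('p')(U, d) = Add(Mul(-70, U), Add(Mul(Mul(U, d), d), U)) = Add(Mul(-70, U), Add(Mul(U, Pow(d, 2)), U)) = Add(Mul(-70, U), Add(U, Mul(U, Pow(d, 2)))) = Add(Mul(-69, U), Mul(U, Pow(d, 2))))
Add(31047, Mul(-1, Function('p')(-113, -172))) = Add(31047, Mul(-1, Mul(-113, Add(-69, Pow(-172, 2))))) = Add(31047, Mul(-1, Mul(-113, Add(-69, 29584)))) = Add(31047, Mul(-1, Mul(-113, 29515))) = Add(31047, Mul(-1, -3335195)) = Add(31047, 3335195) = 3366242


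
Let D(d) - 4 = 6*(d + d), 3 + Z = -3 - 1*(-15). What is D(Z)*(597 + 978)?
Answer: 176400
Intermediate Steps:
Z = 9 (Z = -3 + (-3 - 1*(-15)) = -3 + (-3 + 15) = -3 + 12 = 9)
D(d) = 4 + 12*d (D(d) = 4 + 6*(d + d) = 4 + 6*(2*d) = 4 + 12*d)
D(Z)*(597 + 978) = (4 + 12*9)*(597 + 978) = (4 + 108)*1575 = 112*1575 = 176400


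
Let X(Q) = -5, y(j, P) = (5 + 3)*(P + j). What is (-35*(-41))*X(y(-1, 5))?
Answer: -7175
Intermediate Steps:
y(j, P) = 8*P + 8*j (y(j, P) = 8*(P + j) = 8*P + 8*j)
(-35*(-41))*X(y(-1, 5)) = -35*(-41)*(-5) = 1435*(-5) = -7175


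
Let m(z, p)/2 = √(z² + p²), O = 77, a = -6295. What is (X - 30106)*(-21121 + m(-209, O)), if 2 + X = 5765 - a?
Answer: 381191808 - 397056*√410 ≈ 3.7315e+8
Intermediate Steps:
X = 12058 (X = -2 + (5765 - 1*(-6295)) = -2 + (5765 + 6295) = -2 + 12060 = 12058)
m(z, p) = 2*√(p² + z²) (m(z, p) = 2*√(z² + p²) = 2*√(p² + z²))
(X - 30106)*(-21121 + m(-209, O)) = (12058 - 30106)*(-21121 + 2*√(77² + (-209)²)) = -18048*(-21121 + 2*√(5929 + 43681)) = -18048*(-21121 + 2*√49610) = -18048*(-21121 + 2*(11*√410)) = -18048*(-21121 + 22*√410) = 381191808 - 397056*√410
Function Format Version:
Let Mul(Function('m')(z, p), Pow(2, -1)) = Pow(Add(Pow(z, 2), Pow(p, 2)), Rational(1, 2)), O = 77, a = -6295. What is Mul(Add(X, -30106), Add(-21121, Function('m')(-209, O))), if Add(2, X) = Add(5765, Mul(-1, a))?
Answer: Add(381191808, Mul(-397056, Pow(410, Rational(1, 2)))) ≈ 3.7315e+8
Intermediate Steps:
X = 12058 (X = Add(-2, Add(5765, Mul(-1, -6295))) = Add(-2, Add(5765, 6295)) = Add(-2, 12060) = 12058)
Function('m')(z, p) = Mul(2, Pow(Add(Pow(p, 2), Pow(z, 2)), Rational(1, 2))) (Function('m')(z, p) = Mul(2, Pow(Add(Pow(z, 2), Pow(p, 2)), Rational(1, 2))) = Mul(2, Pow(Add(Pow(p, 2), Pow(z, 2)), Rational(1, 2))))
Mul(Add(X, -30106), Add(-21121, Function('m')(-209, O))) = Mul(Add(12058, -30106), Add(-21121, Mul(2, Pow(Add(Pow(77, 2), Pow(-209, 2)), Rational(1, 2))))) = Mul(-18048, Add(-21121, Mul(2, Pow(Add(5929, 43681), Rational(1, 2))))) = Mul(-18048, Add(-21121, Mul(2, Pow(49610, Rational(1, 2))))) = Mul(-18048, Add(-21121, Mul(2, Mul(11, Pow(410, Rational(1, 2)))))) = Mul(-18048, Add(-21121, Mul(22, Pow(410, Rational(1, 2))))) = Add(381191808, Mul(-397056, Pow(410, Rational(1, 2))))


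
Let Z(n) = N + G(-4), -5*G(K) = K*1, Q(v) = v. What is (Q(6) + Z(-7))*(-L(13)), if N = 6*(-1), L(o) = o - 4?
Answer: -36/5 ≈ -7.2000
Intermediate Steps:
L(o) = -4 + o
G(K) = -K/5
N = -6
Z(n) = -26/5 (Z(n) = -6 - 1/5*(-4) = -6 + 4/5 = -26/5)
(Q(6) + Z(-7))*(-L(13)) = (6 - 26/5)*(-(-4 + 13)) = 4*(-1*9)/5 = (4/5)*(-9) = -36/5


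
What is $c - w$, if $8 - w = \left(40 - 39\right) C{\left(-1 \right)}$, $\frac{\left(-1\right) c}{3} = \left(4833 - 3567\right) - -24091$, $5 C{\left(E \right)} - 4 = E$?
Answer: $- \frac{380392}{5} \approx -76078.0$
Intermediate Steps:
$C{\left(E \right)} = \frac{4}{5} + \frac{E}{5}$
$c = -76071$ ($c = - 3 \left(\left(4833 - 3567\right) - -24091\right) = - 3 \left(1266 + 24091\right) = \left(-3\right) 25357 = -76071$)
$w = \frac{37}{5}$ ($w = 8 - \left(40 - 39\right) \left(\frac{4}{5} + \frac{1}{5} \left(-1\right)\right) = 8 - 1 \left(\frac{4}{5} - \frac{1}{5}\right) = 8 - 1 \cdot \frac{3}{5} = 8 - \frac{3}{5} = \frac{37}{5} \approx 7.4$)
$c - w = -76071 - \frac{37}{5} = - \frac{380392}{5}$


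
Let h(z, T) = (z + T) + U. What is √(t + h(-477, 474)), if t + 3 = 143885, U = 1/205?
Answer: 6*√167958755/205 ≈ 379.31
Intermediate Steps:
U = 1/205 ≈ 0.0048781
h(z, T) = 1/205 + T + z (h(z, T) = (z + T) + 1/205 = (T + z) + 1/205 = 1/205 + T + z)
t = 143882 (t = -3 + 143885 = 143882)
√(t + h(-477, 474)) = √(143882 + (1/205 + 474 - 477)) = √(143882 - 614/205) = √(29495196/205) = 6*√167958755/205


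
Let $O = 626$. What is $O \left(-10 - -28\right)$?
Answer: $11268$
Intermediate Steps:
$O \left(-10 - -28\right) = 626 \left(-10 - -28\right) = 626 \left(-10 + 28\right) = 626 \cdot 18 = 11268$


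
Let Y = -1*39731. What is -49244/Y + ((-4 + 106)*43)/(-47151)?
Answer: 715881226/624452127 ≈ 1.1464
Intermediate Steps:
Y = -39731
-49244/Y + ((-4 + 106)*43)/(-47151) = -49244/(-39731) + ((-4 + 106)*43)/(-47151) = -49244*(-1/39731) + (102*43)*(-1/47151) = 49244/39731 + 4386*(-1/47151) = 49244/39731 - 1462/15717 = 715881226/624452127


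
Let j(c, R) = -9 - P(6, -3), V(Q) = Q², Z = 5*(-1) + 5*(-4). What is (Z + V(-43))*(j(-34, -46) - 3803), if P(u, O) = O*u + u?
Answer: -6931200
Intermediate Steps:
Z = -25 (Z = -5 - 20 = -25)
P(u, O) = u + O*u
j(c, R) = 3 (j(c, R) = -9 - 6*(1 - 3) = -9 - 6*(-2) = -9 - 1*(-12) = -9 + 12 = 3)
(Z + V(-43))*(j(-34, -46) - 3803) = (-25 + (-43)²)*(3 - 3803) = (-25 + 1849)*(-3800) = 1824*(-3800) = -6931200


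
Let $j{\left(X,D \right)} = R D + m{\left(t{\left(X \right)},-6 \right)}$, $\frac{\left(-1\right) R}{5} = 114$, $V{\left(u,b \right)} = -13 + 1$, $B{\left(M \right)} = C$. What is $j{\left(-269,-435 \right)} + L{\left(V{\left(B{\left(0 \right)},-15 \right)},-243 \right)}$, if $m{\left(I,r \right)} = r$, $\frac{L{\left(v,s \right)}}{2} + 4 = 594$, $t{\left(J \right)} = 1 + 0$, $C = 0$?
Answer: $249124$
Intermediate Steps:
$t{\left(J \right)} = 1$
$B{\left(M \right)} = 0$
$V{\left(u,b \right)} = -12$
$L{\left(v,s \right)} = 1180$ ($L{\left(v,s \right)} = -8 + 2 \cdot 594 = -8 + 1188 = 1180$)
$R = -570$ ($R = \left(-5\right) 114 = -570$)
$j{\left(X,D \right)} = -6 - 570 D$ ($j{\left(X,D \right)} = - 570 D - 6 = -6 - 570 D$)
$j{\left(-269,-435 \right)} + L{\left(V{\left(B{\left(0 \right)},-15 \right)},-243 \right)} = \left(-6 - -247950\right) + 1180 = \left(-6 + 247950\right) + 1180 = 247944 + 1180 = 249124$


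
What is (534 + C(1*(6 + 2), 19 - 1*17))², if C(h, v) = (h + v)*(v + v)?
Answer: 329476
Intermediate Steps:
C(h, v) = 2*v*(h + v) (C(h, v) = (h + v)*(2*v) = 2*v*(h + v))
(534 + C(1*(6 + 2), 19 - 1*17))² = (534 + 2*(19 - 1*17)*(1*(6 + 2) + (19 - 1*17)))² = (534 + 2*(19 - 17)*(1*8 + (19 - 17)))² = (534 + 2*2*(8 + 2))² = (534 + 2*2*10)² = (534 + 40)² = 574² = 329476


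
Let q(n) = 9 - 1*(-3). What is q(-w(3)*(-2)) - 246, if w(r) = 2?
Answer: -234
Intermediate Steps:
q(n) = 12 (q(n) = 9 + 3 = 12)
q(-w(3)*(-2)) - 246 = 12 - 246 = -234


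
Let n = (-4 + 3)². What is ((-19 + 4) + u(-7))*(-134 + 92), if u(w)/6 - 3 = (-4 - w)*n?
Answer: -882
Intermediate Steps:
n = 1 (n = (-1)² = 1)
u(w) = -6 - 6*w (u(w) = 18 + 6*((-4 - w)*1) = 18 + 6*(-4 - w) = 18 + (-24 - 6*w) = -6 - 6*w)
((-19 + 4) + u(-7))*(-134 + 92) = ((-19 + 4) + (-6 - 6*(-7)))*(-134 + 92) = (-15 + (-6 + 42))*(-42) = (-15 + 36)*(-42) = 21*(-42) = -882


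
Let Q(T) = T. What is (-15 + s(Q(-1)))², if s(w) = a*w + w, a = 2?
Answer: 324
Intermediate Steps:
s(w) = 3*w (s(w) = 2*w + w = 3*w)
(-15 + s(Q(-1)))² = (-15 + 3*(-1))² = (-15 - 3)² = (-18)² = 324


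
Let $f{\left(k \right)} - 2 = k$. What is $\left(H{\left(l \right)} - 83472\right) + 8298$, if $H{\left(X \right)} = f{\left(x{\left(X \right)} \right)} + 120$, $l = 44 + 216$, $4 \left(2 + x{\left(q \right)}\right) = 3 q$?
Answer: $-74859$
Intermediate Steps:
$x{\left(q \right)} = -2 + \frac{3 q}{4}$
$f{\left(k \right)} = 2 + k$
$l = 260$
$H{\left(X \right)} = 120 + \frac{3 X}{4}$ ($H{\left(X \right)} = \left(2 + \left(-2 + \frac{3 X}{4}\right)\right) + 120 = \frac{3 X}{4} + 120 = 120 + \frac{3 X}{4}$)
$\left(H{\left(l \right)} - 83472\right) + 8298 = \left(\left(120 + \frac{3}{4} \cdot 260\right) - 83472\right) + 8298 = \left(\left(120 + 195\right) - 83472\right) + 8298 = \left(315 - 83472\right) + 8298 = -83157 + 8298 = -74859$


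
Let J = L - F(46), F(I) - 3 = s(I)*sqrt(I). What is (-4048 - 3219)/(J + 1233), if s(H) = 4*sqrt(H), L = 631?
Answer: -13/3 ≈ -4.3333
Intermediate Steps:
F(I) = 3 + 4*I (F(I) = 3 + (4*sqrt(I))*sqrt(I) = 3 + 4*I)
J = 444 (J = 631 - (3 + 4*46) = 631 - (3 + 184) = 631 - 1*187 = 631 - 187 = 444)
(-4048 - 3219)/(J + 1233) = (-4048 - 3219)/(444 + 1233) = -7267/1677 = -7267*1/1677 = -13/3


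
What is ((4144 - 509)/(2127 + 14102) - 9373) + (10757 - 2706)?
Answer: -21451103/16229 ≈ -1321.8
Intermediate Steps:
((4144 - 509)/(2127 + 14102) - 9373) + (10757 - 2706) = (3635/16229 - 9373) + 8051 = -152110782/16229 + 8051 = -21451103/16229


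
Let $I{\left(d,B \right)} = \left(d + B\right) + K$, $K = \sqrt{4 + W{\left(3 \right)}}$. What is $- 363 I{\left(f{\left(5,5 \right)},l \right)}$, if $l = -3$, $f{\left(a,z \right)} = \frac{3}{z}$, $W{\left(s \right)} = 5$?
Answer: $- \frac{1089}{5} \approx -217.8$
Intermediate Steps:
$K = 3$ ($K = \sqrt{4 + 5} = \sqrt{9} = 3$)
$I{\left(d,B \right)} = 3 + B + d$ ($I{\left(d,B \right)} = \left(d + B\right) + 3 = \left(B + d\right) + 3 = 3 + B + d$)
$- 363 I{\left(f{\left(5,5 \right)},l \right)} = - 363 \left(3 - 3 + \frac{3}{5}\right) = \left(-363\right) \frac{3}{5} = - \frac{1089}{5}$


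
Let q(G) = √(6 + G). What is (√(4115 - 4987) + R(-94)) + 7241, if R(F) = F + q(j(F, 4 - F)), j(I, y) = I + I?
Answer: 7147 + I*√182 + 2*I*√218 ≈ 7147.0 + 43.02*I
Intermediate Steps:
j(I, y) = 2*I
R(F) = F + √(6 + 2*F)
(√(4115 - 4987) + R(-94)) + 7241 = (√(4115 - 4987) + (-94 + √(6 + 2*(-94)))) + 7241 = (√(-872) + (-94 + √(6 - 188))) + 7241 = (2*I*√218 + (-94 + √(-182))) + 7241 = (2*I*√218 + (-94 + I*√182)) + 7241 = (-94 + I*√182 + 2*I*√218) + 7241 = 7147 + I*√182 + 2*I*√218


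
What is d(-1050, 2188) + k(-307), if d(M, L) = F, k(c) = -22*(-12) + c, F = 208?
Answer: 165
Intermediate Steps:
k(c) = 264 + c
d(M, L) = 208
d(-1050, 2188) + k(-307) = 208 + (264 - 307) = 208 - 43 = 165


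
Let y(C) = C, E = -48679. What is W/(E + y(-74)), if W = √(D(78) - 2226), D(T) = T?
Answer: -2*I*√537/48753 ≈ -0.00095064*I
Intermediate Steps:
W = 2*I*√537 (W = √(78 - 2226) = √(-2148) = 2*I*√537 ≈ 46.346*I)
W/(E + y(-74)) = (2*I*√537)/(-48679 - 74) = (2*I*√537)/(-48753) = (2*I*√537)*(-1/48753) = -2*I*√537/48753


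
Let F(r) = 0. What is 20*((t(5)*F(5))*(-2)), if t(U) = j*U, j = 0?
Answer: 0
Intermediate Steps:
t(U) = 0 (t(U) = 0*U = 0)
20*((t(5)*F(5))*(-2)) = 20*((0*0)*(-2)) = 20*(0*(-2)) = 20*0 = 0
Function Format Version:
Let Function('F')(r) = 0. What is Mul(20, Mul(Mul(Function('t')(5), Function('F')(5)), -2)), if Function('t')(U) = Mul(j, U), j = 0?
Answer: 0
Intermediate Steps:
Function('t')(U) = 0 (Function('t')(U) = Mul(0, U) = 0)
Mul(20, Mul(Mul(Function('t')(5), Function('F')(5)), -2)) = Mul(20, Mul(Mul(0, 0), -2)) = Mul(20, Mul(0, -2)) = Mul(20, 0) = 0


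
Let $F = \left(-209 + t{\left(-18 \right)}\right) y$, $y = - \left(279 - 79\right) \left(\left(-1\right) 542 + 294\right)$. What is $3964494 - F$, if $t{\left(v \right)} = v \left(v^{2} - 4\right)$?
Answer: $300026894$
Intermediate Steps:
$y = 49600$ ($y = - 200 \left(-542 + 294\right) = - 200 \left(-248\right) = \left(-1\right) \left(-49600\right) = 49600$)
$t{\left(v \right)} = v \left(-4 + v^{2}\right)$
$F = -296062400$ ($F = \left(-209 - 18 \left(-4 + \left(-18\right)^{2}\right)\right) 49600 = \left(-209 - 18 \left(-4 + 324\right)\right) 49600 = \left(-209 - 5760\right) 49600 = \left(-5969\right) 49600 = -296062400$)
$3964494 - F = 3964494 - -296062400 = 3964494 + 296062400 = 300026894$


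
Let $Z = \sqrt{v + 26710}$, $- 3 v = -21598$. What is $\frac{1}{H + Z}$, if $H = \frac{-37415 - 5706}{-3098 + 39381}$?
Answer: $\frac{27773241}{792395661301} + \frac{529698308 \sqrt{66}}{792395661301} \approx 0.0054658$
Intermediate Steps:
$v = \frac{21598}{3}$ ($v = \left(- \frac{1}{3}\right) \left(-21598\right) = \frac{21598}{3} \approx 7199.3$)
$H = - \frac{3317}{2791}$ ($H = - \frac{43121}{36283} = \left(-43121\right) \frac{1}{36283} = - \frac{3317}{2791} \approx -1.1885$)
$Z = \frac{68 \sqrt{66}}{3}$ ($Z = \sqrt{\frac{21598}{3} + 26710} = \sqrt{\frac{101728}{3}} = \frac{68 \sqrt{66}}{3} \approx 184.14$)
$\frac{1}{H + Z} = \frac{1}{- \frac{3317}{2791} + \frac{68 \sqrt{66}}{3}}$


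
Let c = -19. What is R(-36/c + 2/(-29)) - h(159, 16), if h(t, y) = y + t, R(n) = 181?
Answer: 6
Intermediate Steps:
h(t, y) = t + y
R(-36/c + 2/(-29)) - h(159, 16) = 181 - (159 + 16) = 181 - 1*175 = 181 - 175 = 6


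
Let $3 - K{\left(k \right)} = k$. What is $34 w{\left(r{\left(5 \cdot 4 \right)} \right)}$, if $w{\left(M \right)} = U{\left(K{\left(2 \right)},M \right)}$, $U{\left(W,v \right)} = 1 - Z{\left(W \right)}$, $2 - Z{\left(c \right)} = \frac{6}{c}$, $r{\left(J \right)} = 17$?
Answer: $170$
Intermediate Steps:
$Z{\left(c \right)} = 2 - \frac{6}{c}$
$K{\left(k \right)} = 3 - k$
$U{\left(W,v \right)} = -1 + \frac{6}{W}$ ($U{\left(W,v \right)} = 1 - \left(2 - \frac{6}{W}\right) = -1 + \frac{6}{W}$)
$w{\left(M \right)} = 5$ ($w{\left(M \right)} = \frac{6 - \left(3 - 2\right)}{3 - 2} = \frac{6 - 1}{1} = 1 \left(6 - 1\right) = 1 \cdot 5 = 5$)
$34 w{\left(r{\left(5 \cdot 4 \right)} \right)} = 34 \cdot 5 = 170$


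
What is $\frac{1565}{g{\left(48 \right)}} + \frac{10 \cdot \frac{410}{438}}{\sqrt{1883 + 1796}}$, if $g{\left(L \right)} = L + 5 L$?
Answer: $\frac{1565}{288} + \frac{2050 \sqrt{3679}}{805701} \approx 5.5884$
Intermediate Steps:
$g{\left(L \right)} = 6 L$
$\frac{1565}{g{\left(48 \right)}} + \frac{10 \cdot \frac{410}{438}}{\sqrt{1883 + 1796}} = \frac{1565}{6 \cdot 48} + \frac{10 \cdot \frac{410}{438}}{\sqrt{1883 + 1796}} = \frac{1565}{288} + \frac{10 \cdot 410 \cdot \frac{1}{438}}{\sqrt{3679}} = 1565 \cdot \frac{1}{288} + 10 \cdot \frac{205}{219} \frac{\sqrt{3679}}{3679} = \frac{1565}{288} + \frac{2050 \frac{\sqrt{3679}}{3679}}{219} = \frac{1565}{288} + \frac{2050 \sqrt{3679}}{805701}$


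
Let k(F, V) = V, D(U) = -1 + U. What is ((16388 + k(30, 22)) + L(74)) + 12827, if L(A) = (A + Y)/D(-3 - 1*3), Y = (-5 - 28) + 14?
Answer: 204604/7 ≈ 29229.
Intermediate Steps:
Y = -19 (Y = -33 + 14 = -19)
L(A) = 19/7 - A/7 (L(A) = (A - 19)/(-1 + (-3 - 1*3)) = (-19 + A)/(-1 + (-3 - 3)) = (-19 + A)/(-1 - 6) = (-19 + A)/(-7) = (-19 + A)*(-1/7) = 19/7 - A/7)
((16388 + k(30, 22)) + L(74)) + 12827 = ((16388 + 22) + (19/7 - 1/7*74)) + 12827 = (16410 + (19/7 - 74/7)) + 12827 = (16410 - 55/7) + 12827 = 114815/7 + 12827 = 204604/7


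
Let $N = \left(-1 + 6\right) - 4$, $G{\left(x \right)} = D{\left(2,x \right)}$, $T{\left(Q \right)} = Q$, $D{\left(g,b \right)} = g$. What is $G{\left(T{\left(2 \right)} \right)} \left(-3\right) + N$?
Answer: $-5$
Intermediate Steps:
$G{\left(x \right)} = 2$
$N = 1$ ($N = 5 - 4 = 1$)
$G{\left(T{\left(2 \right)} \right)} \left(-3\right) + N = 2 \left(-3\right) + 1 = -6 + 1 = -5$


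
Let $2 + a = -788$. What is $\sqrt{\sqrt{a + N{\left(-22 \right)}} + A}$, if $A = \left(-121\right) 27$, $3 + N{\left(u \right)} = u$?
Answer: $\sqrt{-3267 + i \sqrt{815}} \approx 0.2497 + 57.158 i$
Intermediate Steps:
$N{\left(u \right)} = -3 + u$
$A = -3267$
$a = -790$ ($a = -2 - 788 = -790$)
$\sqrt{\sqrt{a + N{\left(-22 \right)}} + A} = \sqrt{\sqrt{-790 - 25} - 3267} = \sqrt{\sqrt{-815} - 3267} = \sqrt{i \sqrt{815} - 3267} = \sqrt{-3267 + i \sqrt{815}}$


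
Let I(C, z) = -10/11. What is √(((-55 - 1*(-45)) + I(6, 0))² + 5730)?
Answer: √707730/11 ≈ 76.479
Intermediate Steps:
I(C, z) = -10/11 (I(C, z) = -10*1/11 = -10/11)
√(((-55 - 1*(-45)) + I(6, 0))² + 5730) = √(((-55 - 1*(-45)) - 10/11)² + 5730) = √(((-55 + 45) - 10/11)² + 5730) = √((-10 - 10/11)² + 5730) = √((-120/11)² + 5730) = √(14400/121 + 5730) = √(707730/121) = √707730/11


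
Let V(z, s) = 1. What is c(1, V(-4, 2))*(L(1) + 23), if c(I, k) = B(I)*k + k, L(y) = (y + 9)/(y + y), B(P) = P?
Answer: 56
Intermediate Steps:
L(y) = (9 + y)/(2*y) (L(y) = (9 + y)/((2*y)) = (9 + y)*(1/(2*y)) = (9 + y)/(2*y))
c(I, k) = k + I*k (c(I, k) = I*k + k = k + I*k)
c(1, V(-4, 2))*(L(1) + 23) = (1*(1 + 1))*((1/2)*(9 + 1)/1 + 23) = (1*2)*((1/2)*1*10 + 23) = 2*(5 + 23) = 2*28 = 56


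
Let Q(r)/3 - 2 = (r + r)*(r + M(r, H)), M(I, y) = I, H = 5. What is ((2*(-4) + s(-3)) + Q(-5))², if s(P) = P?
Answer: 87025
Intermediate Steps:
Q(r) = 6 + 12*r² (Q(r) = 6 + 3*((r + r)*(r + r)) = 6 + 3*((2*r)*(2*r)) = 6 + 3*(4*r²) = 6 + 12*r²)
((2*(-4) + s(-3)) + Q(-5))² = ((2*(-4) - 3) + (6 + 12*(-5)²))² = ((-8 - 3) + (6 + 12*25))² = (-11 + (6 + 300))² = (-11 + 306)² = 295² = 87025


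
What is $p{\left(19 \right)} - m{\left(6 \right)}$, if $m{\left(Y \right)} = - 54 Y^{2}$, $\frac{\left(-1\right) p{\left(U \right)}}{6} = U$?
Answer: $1830$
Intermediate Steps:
$p{\left(U \right)} = - 6 U$
$p{\left(19 \right)} - m{\left(6 \right)} = \left(-6\right) 19 - - 54 \cdot 6^{2} = -114 - \left(-54\right) 36 = -114 - -1944 = -114 + 1944 = 1830$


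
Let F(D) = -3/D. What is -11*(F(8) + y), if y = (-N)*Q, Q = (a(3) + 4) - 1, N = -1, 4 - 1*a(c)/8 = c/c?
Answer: -2343/8 ≈ -292.88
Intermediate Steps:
a(c) = 24 (a(c) = 32 - 8*c/c = 32 - 8*1 = 32 - 8 = 24)
Q = 27 (Q = (24 + 4) - 1 = 28 - 1 = 27)
y = 27 (y = -1*(-1)*27 = 1*27 = 27)
-11*(F(8) + y) = -11*(-3/8 + 27) = -11*213/8 = -2343/8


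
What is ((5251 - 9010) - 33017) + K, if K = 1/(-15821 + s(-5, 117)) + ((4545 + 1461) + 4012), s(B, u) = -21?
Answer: -423900237/15842 ≈ -26758.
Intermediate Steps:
K = 158705155/15842 (K = 1/(-15821 - 21) + ((4545 + 1461) + 4012) = 1/(-15842) + (6006 + 4012) = -1/15842 + 10018 = 158705155/15842 ≈ 10018.)
((5251 - 9010) - 33017) + K = ((5251 - 9010) - 33017) + 158705155/15842 = (-3759 - 33017) + 158705155/15842 = -36776 + 158705155/15842 = -423900237/15842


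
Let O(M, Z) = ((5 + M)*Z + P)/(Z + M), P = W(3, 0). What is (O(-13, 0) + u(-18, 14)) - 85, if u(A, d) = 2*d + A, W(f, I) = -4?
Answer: -971/13 ≈ -74.692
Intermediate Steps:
P = -4
u(A, d) = A + 2*d
O(M, Z) = (-4 + Z*(5 + M))/(M + Z) (O(M, Z) = ((5 + M)*Z - 4)/(Z + M) = (Z*(5 + M) - 4)/(M + Z) = (-4 + Z*(5 + M))/(M + Z))
(O(-13, 0) + u(-18, 14)) - 85 = ((-4 + 5*0 - 13*0)/(-13 + 0) + (-18 + 2*14)) - 85 = ((-4 + 0 + 0)/(-13) + (-18 + 28)) - 85 = (-1/13*(-4) + 10) - 85 = (4/13 + 10) - 85 = 134/13 - 85 = -971/13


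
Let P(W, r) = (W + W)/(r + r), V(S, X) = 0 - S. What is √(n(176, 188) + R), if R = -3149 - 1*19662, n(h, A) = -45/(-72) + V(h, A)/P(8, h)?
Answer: I*√426918/4 ≈ 163.35*I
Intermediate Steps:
V(S, X) = -S
P(W, r) = W/r (P(W, r) = (2*W)/((2*r)) = (2*W)*(1/(2*r)) = W/r)
n(h, A) = 5/8 - h²/8 (n(h, A) = -45/(-72) + (-h)/((8/h)) = -45*(-1/72) + (-h)*(h/8) = 5/8 - h²/8)
R = -22811 (R = -3149 - 19662 = -22811)
√(n(176, 188) + R) = √((5/8 - ⅛*176²) - 22811) = √((5/8 - ⅛*30976) - 22811) = √((5/8 - 3872) - 22811) = √(-30971/8 - 22811) = √(-213459/8) = I*√426918/4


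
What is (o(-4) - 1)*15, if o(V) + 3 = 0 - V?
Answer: 0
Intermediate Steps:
o(V) = -3 - V (o(V) = -3 + (0 - V) = -3 - V)
(o(-4) - 1)*15 = ((-3 - 1*(-4)) - 1)*15 = ((-3 + 4) - 1)*15 = (1 - 1)*15 = 0*15 = 0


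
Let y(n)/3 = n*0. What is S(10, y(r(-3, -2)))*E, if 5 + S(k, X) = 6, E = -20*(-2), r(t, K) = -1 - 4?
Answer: 40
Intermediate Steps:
r(t, K) = -5
E = 40
y(n) = 0 (y(n) = 3*(n*0) = 3*0 = 0)
S(k, X) = 1 (S(k, X) = -5 + 6 = 1)
S(10, y(r(-3, -2)))*E = 1*40 = 40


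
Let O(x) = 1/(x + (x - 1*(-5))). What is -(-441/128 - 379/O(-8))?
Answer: -533191/128 ≈ -4165.6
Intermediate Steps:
O(x) = 1/(5 + 2*x) (O(x) = 1/(x + (x + 5)) = 1/(x + (5 + x)) = 1/(5 + 2*x))
-(-441/128 - 379/O(-8)) = -(-441/128 - 379/(1/(5 + 2*(-8)))) = -(-441*1/128 - 379/(1/(5 - 16))) = -(-441/128 - 379/(1/(-11))) = -(-441/128 - 379/(-1/11)) = -(-441/128 - 379*(-11)) = -(-441/128 + 4169) = -1*533191/128 = -533191/128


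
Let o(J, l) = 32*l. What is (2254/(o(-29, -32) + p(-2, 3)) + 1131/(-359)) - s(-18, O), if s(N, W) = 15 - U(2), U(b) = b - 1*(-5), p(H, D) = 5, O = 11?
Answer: -4888243/365821 ≈ -13.362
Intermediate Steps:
U(b) = 5 + b (U(b) = b + 5 = 5 + b)
s(N, W) = 8 (s(N, W) = 15 - (5 + 2) = 15 - 1*7 = 15 - 7 = 8)
(2254/(o(-29, -32) + p(-2, 3)) + 1131/(-359)) - s(-18, O) = (2254/(32*(-32) + 5) + 1131/(-359)) - 1*8 = (2254/(-1024 + 5) + 1131*(-1/359)) - 8 = (2254/(-1019) - 1131/359) - 8 = (2254*(-1/1019) - 1131/359) - 8 = (-2254/1019 - 1131/359) - 8 = -1961675/365821 - 8 = -4888243/365821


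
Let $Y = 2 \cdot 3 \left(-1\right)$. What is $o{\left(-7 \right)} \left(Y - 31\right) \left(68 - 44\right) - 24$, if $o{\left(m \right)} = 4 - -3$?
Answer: $-6240$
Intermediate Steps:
$o{\left(m \right)} = 7$ ($o{\left(m \right)} = 4 + 3 = 7$)
$Y = -6$ ($Y = 6 \left(-1\right) = -6$)
$o{\left(-7 \right)} \left(Y - 31\right) \left(68 - 44\right) - 24 = 7 \left(-6 - 31\right) \left(68 - 44\right) - 24 = 7 \left(\left(-37\right) 24\right) - 24 = 7 \left(-888\right) - 24 = -6216 - 24 = -6240$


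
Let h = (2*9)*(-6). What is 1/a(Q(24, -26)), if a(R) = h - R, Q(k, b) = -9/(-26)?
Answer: -26/2817 ≈ -0.0092297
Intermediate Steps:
Q(k, b) = 9/26 (Q(k, b) = -9*(-1/26) = 9/26)
h = -108 (h = 18*(-6) = -108)
a(R) = -108 - R
1/a(Q(24, -26)) = 1/(-108 - 1*9/26) = 1/(-108 - 9/26) = 1/(-2817/26) = -26/2817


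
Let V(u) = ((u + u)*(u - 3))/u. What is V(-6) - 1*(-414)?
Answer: 396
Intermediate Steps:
V(u) = -6 + 2*u (V(u) = ((2*u)*(-3 + u))/u = (2*u*(-3 + u))/u = -6 + 2*u)
V(-6) - 1*(-414) = (-6 + 2*(-6)) - 1*(-414) = (-6 - 12) + 414 = -18 + 414 = 396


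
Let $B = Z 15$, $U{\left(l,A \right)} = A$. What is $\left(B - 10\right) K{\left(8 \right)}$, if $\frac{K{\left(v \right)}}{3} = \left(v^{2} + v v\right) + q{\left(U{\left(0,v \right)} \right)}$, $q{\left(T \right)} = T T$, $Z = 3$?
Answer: $20160$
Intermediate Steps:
$q{\left(T \right)} = T^{2}$
$B = 45$ ($B = 3 \cdot 15 = 45$)
$K{\left(v \right)} = 9 v^{2}$ ($K{\left(v \right)} = 3 \left(\left(v^{2} + v v\right) + v^{2}\right) = 3 \left(\left(v^{2} + v^{2}\right) + v^{2}\right) = 3 \left(2 v^{2} + v^{2}\right) = 3 \cdot 3 v^{2} = 9 v^{2}$)
$\left(B - 10\right) K{\left(8 \right)} = \left(45 - 10\right) 9 \cdot 8^{2} = \left(45 - 10\right) 9 \cdot 64 = 35 \cdot 576 = 20160$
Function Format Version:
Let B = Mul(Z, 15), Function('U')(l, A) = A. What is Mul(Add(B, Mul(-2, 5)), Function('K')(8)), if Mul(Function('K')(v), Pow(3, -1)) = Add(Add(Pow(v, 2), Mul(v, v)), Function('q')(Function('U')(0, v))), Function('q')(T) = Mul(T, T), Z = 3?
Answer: 20160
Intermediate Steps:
Function('q')(T) = Pow(T, 2)
B = 45 (B = Mul(3, 15) = 45)
Function('K')(v) = Mul(9, Pow(v, 2)) (Function('K')(v) = Mul(3, Add(Add(Pow(v, 2), Mul(v, v)), Pow(v, 2))) = Mul(3, Add(Add(Pow(v, 2), Pow(v, 2)), Pow(v, 2))) = Mul(3, Add(Mul(2, Pow(v, 2)), Pow(v, 2))) = Mul(3, Mul(3, Pow(v, 2))) = Mul(9, Pow(v, 2)))
Mul(Add(B, Mul(-2, 5)), Function('K')(8)) = Mul(Add(45, Mul(-2, 5)), Mul(9, Pow(8, 2))) = Mul(Add(45, -10), Mul(9, 64)) = Mul(35, 576) = 20160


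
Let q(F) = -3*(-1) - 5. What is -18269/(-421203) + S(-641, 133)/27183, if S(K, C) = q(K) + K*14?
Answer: -64394351/224501199 ≈ -0.28683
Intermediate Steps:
q(F) = -2 (q(F) = 3 - 5 = -2)
S(K, C) = -2 + 14*K (S(K, C) = -2 + K*14 = -2 + 14*K)
-18269/(-421203) + S(-641, 133)/27183 = -18269/(-421203) + (-2 + 14*(-641))/27183 = -18269*(-1/421203) + (-2 - 8974)*(1/27183) = 18269/421203 - 8976*1/27183 = 18269/421203 - 176/533 = -64394351/224501199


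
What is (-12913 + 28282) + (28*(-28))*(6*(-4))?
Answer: 34185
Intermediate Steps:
(-12913 + 28282) + (28*(-28))*(6*(-4)) = 15369 - 784*(-24) = 15369 + 18816 = 34185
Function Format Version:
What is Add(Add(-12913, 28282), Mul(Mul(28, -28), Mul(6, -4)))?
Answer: 34185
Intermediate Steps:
Add(Add(-12913, 28282), Mul(Mul(28, -28), Mul(6, -4))) = Add(15369, Mul(-784, -24)) = Add(15369, 18816) = 34185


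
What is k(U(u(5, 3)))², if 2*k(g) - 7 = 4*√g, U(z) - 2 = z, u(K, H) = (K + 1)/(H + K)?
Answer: 93/4 + 7*√11 ≈ 46.466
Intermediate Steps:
u(K, H) = (1 + K)/(H + K)
U(z) = 2 + z
k(g) = 7/2 + 2*√g (k(g) = 7/2 + (4*√g)/2 = 7/2 + 2*√g)
k(U(u(5, 3)))² = (7/2 + 2*√(2 + (1 + 5)/(3 + 5)))² = (7/2 + 2*√(2 + 6/8))² = (7/2 + 2*√(2 + (⅛)*6))² = (7/2 + 2*√(2 + ¾))² = (7/2 + 2*√(11/4))² = (7/2 + 2*(√11/2))² = (7/2 + √11)²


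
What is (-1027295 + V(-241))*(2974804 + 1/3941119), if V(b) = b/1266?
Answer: -167558117830530427817/54829194 ≈ -3.0560e+12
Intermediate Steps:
V(b) = b/1266 (V(b) = b*(1/1266) = b/1266)
(-1027295 + V(-241))*(2974804 + 1/3941119) = (-1027295 + (1/1266)*(-241))*(2974804 + 1/3941119) = (-1027295 - 241/1266)*(2974804 + 1/3941119) = -1300555711/1266*11724056565677/3941119 = -167558117830530427817/54829194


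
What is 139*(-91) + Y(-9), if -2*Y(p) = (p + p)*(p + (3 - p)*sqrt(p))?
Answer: -12730 + 324*I ≈ -12730.0 + 324.0*I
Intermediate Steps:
Y(p) = -p*(p + sqrt(p)*(3 - p)) (Y(p) = -(p + p)*(p + (3 - p)*sqrt(p))/2 = -2*p*(p + sqrt(p)*(3 - p))/2 = -p*(p + sqrt(p)*(3 - p)))
139*(-91) + Y(-9) = 139*(-91) + ((-9)**(5/2) - 1*(-9)**2 - (-81)*I) = -12649 + (243*I - 1*81 - (-81)*I) = -12649 + (243*I - 81 + 81*I) = -12649 + (-81 + 324*I) = -12730 + 324*I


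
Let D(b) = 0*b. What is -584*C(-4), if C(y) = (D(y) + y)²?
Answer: -9344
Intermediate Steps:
D(b) = 0
C(y) = y² (C(y) = (0 + y)² = y²)
-584*C(-4) = -584*(-4)² = -584*16 = -9344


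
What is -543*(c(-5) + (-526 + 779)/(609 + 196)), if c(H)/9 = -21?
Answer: 3585972/35 ≈ 1.0246e+5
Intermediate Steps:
c(H) = -189 (c(H) = 9*(-21) = -189)
-543*(c(-5) + (-526 + 779)/(609 + 196)) = -543*(-189 + (-526 + 779)/(609 + 196)) = -543*(-189 + 253/805) = -543*(-189 + 253*(1/805)) = -543*(-189 + 11/35) = -543*(-6604/35) = 3585972/35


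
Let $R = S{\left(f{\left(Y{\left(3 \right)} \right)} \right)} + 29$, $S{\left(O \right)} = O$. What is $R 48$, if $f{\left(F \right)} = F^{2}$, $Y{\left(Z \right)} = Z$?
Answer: $1824$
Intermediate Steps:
$R = 38$ ($R = 3^{2} + 29 = 9 + 29 = 38$)
$R 48 = 38 \cdot 48 = 1824$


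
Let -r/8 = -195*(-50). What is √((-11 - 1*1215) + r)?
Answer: I*√79226 ≈ 281.47*I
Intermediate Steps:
r = -78000 (r = -(-1560)*(-50) = -8*9750 = -78000)
√((-11 - 1*1215) + r) = √((-11 - 1*1215) - 78000) = √((-11 - 1215) - 78000) = √(-1226 - 78000) = √(-79226) = I*√79226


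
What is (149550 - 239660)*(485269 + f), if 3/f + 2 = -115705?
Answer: -1686529402806600/38569 ≈ -4.3728e+10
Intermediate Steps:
f = -1/38569 (f = 3/(-2 - 115705) = 3/(-115707) = 3*(-1/115707) = -1/38569 ≈ -2.5928e-5)
(149550 - 239660)*(485269 + f) = (149550 - 239660)*(485269 - 1/38569) = -90110*18716340060/38569 = -1686529402806600/38569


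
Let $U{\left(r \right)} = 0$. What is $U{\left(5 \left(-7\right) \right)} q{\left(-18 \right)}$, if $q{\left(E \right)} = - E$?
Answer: $0$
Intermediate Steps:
$U{\left(5 \left(-7\right) \right)} q{\left(-18 \right)} = 0 \left(\left(-1\right) \left(-18\right)\right) = 0 \cdot 18 = 0$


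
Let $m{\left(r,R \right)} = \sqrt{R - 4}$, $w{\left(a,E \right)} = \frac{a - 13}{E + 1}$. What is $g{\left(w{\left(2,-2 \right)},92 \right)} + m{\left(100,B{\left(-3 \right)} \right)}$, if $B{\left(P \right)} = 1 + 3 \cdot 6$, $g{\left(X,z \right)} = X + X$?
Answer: $22 + \sqrt{15} \approx 25.873$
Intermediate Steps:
$w{\left(a,E \right)} = \frac{-13 + a}{1 + E}$
$g{\left(X,z \right)} = 2 X$
$B{\left(P \right)} = 19$ ($B{\left(P \right)} = 1 + 18 = 19$)
$m{\left(r,R \right)} = \sqrt{-4 + R}$
$g{\left(w{\left(2,-2 \right)},92 \right)} + m{\left(100,B{\left(-3 \right)} \right)} = 2 \frac{-13 + 2}{1 - 2} + \sqrt{-4 + 19} = 2 \frac{1}{-1} \left(-11\right) + \sqrt{15} = 2 \left(\left(-1\right) \left(-11\right)\right) + \sqrt{15} = 2 \cdot 11 + \sqrt{15} = 22 + \sqrt{15}$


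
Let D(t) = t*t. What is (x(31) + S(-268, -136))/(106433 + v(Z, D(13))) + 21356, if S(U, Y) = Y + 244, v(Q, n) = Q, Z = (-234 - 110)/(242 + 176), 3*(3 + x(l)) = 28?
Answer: 1425149485787/66732975 ≈ 21356.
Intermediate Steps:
D(t) = t²
x(l) = 19/3 (x(l) = -3 + (⅓)*28 = -3 + 28/3 = 19/3)
Z = -172/209 (Z = -344/418 = -344*1/418 = -172/209 ≈ -0.82297)
S(U, Y) = 244 + Y
(x(31) + S(-268, -136))/(106433 + v(Z, D(13))) + 21356 = (19/3 + (244 - 136))/(106433 - 172/209) + 21356 = (19/3 + 108)/(22244325/209) + 21356 = (343/3)*(209/22244325) + 21356 = 71687/66732975 + 21356 = 1425149485787/66732975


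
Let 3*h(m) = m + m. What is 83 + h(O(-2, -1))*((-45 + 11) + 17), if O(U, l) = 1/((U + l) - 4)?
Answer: 1777/21 ≈ 84.619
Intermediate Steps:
O(U, l) = 1/(-4 + U + l)
h(m) = 2*m/3 (h(m) = (m + m)/3 = (2*m)/3 = 2*m/3)
83 + h(O(-2, -1))*((-45 + 11) + 17) = 83 + (2/(3*(-4 - 2 - 1)))*((-45 + 11) + 17) = 83 + ((2/3)/(-7))*(-34 + 17) = 83 + ((2/3)*(-1/7))*(-17) = 83 - 2/21*(-17) = 83 + 34/21 = 1777/21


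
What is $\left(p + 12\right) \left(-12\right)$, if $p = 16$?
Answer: $-336$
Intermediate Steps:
$\left(p + 12\right) \left(-12\right) = \left(16 + 12\right) \left(-12\right) = 28 \left(-12\right) = -336$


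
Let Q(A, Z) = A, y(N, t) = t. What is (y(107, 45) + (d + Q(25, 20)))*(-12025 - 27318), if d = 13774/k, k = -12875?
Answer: -34915968268/12875 ≈ -2.7119e+6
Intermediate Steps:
d = -13774/12875 (d = 13774/(-12875) = 13774*(-1/12875) = -13774/12875 ≈ -1.0698)
(y(107, 45) + (d + Q(25, 20)))*(-12025 - 27318) = (45 + (-13774/12875 + 25))*(-12025 - 27318) = (45 + 308101/12875)*(-39343) = (887476/12875)*(-39343) = -34915968268/12875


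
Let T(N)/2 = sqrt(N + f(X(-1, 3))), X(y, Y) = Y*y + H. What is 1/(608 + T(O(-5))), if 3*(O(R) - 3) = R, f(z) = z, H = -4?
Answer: 456/277265 - I*sqrt(51)/554530 ≈ 0.0016446 - 1.2878e-5*I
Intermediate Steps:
X(y, Y) = -4 + Y*y (X(y, Y) = Y*y - 4 = -4 + Y*y)
O(R) = 3 + R/3
T(N) = 2*sqrt(-7 + N) (T(N) = 2*sqrt(N + (-4 + 3*(-1))) = 2*sqrt(N + (-4 - 3)) = 2*sqrt(N - 7) = 2*sqrt(-7 + N))
1/(608 + T(O(-5))) = 1/(608 + 2*sqrt(-7 + (3 + (1/3)*(-5)))) = 1/(608 + 2*sqrt(-7 + (3 - 5/3))) = 1/(608 + 2*sqrt(-7 + 4/3)) = 1/(608 + 2*sqrt(-17/3)) = 1/(608 + 2*(I*sqrt(51)/3)) = 1/(608 + 2*I*sqrt(51)/3)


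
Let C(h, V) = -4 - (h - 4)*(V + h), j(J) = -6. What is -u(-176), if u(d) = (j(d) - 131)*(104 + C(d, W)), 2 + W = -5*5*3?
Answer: -6225280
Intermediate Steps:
W = -77 (W = -2 - 5*5*3 = -2 - 25*3 = -2 - 75 = -77)
C(h, V) = -4 - (-4 + h)*(V + h)
u(d) = 28496 - 11097*d + 137*d**2 (u(d) = (-6 - 131)*(104 + (-4 - d**2 + 4*(-77) + 4*d - 1*(-77)*d)) = -137*(104 + (-4 - d**2 - 308 + 4*d + 77*d)) = -137*(104 + (-312 - d**2 + 81*d)) = -137*(-208 - d**2 + 81*d) = 28496 - 11097*d + 137*d**2)
-u(-176) = -(28496 - 11097*(-176) + 137*(-176)**2) = -(28496 + 1953072 + 137*30976) = -(28496 + 1953072 + 4243712) = -1*6225280 = -6225280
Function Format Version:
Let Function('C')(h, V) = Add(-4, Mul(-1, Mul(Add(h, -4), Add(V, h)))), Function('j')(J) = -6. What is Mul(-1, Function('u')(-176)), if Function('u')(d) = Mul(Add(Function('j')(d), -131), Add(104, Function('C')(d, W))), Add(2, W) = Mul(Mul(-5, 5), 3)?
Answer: -6225280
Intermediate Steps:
W = -77 (W = Add(-2, Mul(Mul(-5, 5), 3)) = Add(-2, Mul(-25, 3)) = Add(-2, -75) = -77)
Function('C')(h, V) = Add(-4, Mul(-1, Add(-4, h), Add(V, h))) (Function('C')(h, V) = Add(-4, Mul(-1, Mul(Add(-4, h), Add(V, h)))) = Add(-4, Mul(-1, Add(-4, h), Add(V, h))))
Function('u')(d) = Add(28496, Mul(-11097, d), Mul(137, Pow(d, 2))) (Function('u')(d) = Mul(Add(-6, -131), Add(104, Add(-4, Mul(-1, Pow(d, 2)), Mul(4, -77), Mul(4, d), Mul(-1, -77, d)))) = Mul(-137, Add(104, Add(-4, Mul(-1, Pow(d, 2)), -308, Mul(4, d), Mul(77, d)))) = Mul(-137, Add(104, Add(-312, Mul(-1, Pow(d, 2)), Mul(81, d)))) = Mul(-137, Add(-208, Mul(-1, Pow(d, 2)), Mul(81, d))) = Add(28496, Mul(-11097, d), Mul(137, Pow(d, 2))))
Mul(-1, Function('u')(-176)) = Mul(-1, Add(28496, Mul(-11097, -176), Mul(137, Pow(-176, 2)))) = Mul(-1, Add(28496, 1953072, Mul(137, 30976))) = Mul(-1, Add(28496, 1953072, 4243712)) = Mul(-1, 6225280) = -6225280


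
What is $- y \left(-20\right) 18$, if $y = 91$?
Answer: $32760$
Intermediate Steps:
$- y \left(-20\right) 18 = \left(-1\right) 91 \left(-20\right) 18 = \left(-91\right) \left(-20\right) 18 = 1820 \cdot 18 = 32760$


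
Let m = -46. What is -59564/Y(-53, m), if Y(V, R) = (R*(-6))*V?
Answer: 14891/3657 ≈ 4.0719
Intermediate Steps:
Y(V, R) = -6*R*V (Y(V, R) = (-6*R)*V = -6*R*V)
-59564/Y(-53, m) = -59564/((-6*(-46)*(-53))) = -59564/(-14628) = -59564*(-1/14628) = 14891/3657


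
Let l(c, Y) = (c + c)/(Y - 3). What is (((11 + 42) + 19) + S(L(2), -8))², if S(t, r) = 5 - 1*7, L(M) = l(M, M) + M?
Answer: 4900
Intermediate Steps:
l(c, Y) = 2*c/(-3 + Y) (l(c, Y) = (2*c)/(-3 + Y) = 2*c/(-3 + Y))
L(M) = M + 2*M/(-3 + M) (L(M) = 2*M/(-3 + M) + M = M + 2*M/(-3 + M))
S(t, r) = -2 (S(t, r) = 5 - 7 = -2)
(((11 + 42) + 19) + S(L(2), -8))² = (((11 + 42) + 19) - 2)² = ((53 + 19) - 2)² = (72 - 2)² = 70² = 4900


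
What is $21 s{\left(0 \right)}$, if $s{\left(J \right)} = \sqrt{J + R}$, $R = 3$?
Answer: $21 \sqrt{3} \approx 36.373$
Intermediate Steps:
$s{\left(J \right)} = \sqrt{3 + J}$ ($s{\left(J \right)} = \sqrt{J + 3} = \sqrt{3 + J}$)
$21 s{\left(0 \right)} = 21 \sqrt{3 + 0} = 21 \sqrt{3}$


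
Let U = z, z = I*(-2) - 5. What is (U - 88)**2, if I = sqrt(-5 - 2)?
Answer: 8621 + 372*I*sqrt(7) ≈ 8621.0 + 984.22*I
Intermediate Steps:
I = I*sqrt(7) (I = sqrt(-7) = I*sqrt(7) ≈ 2.6458*I)
z = -5 - 2*I*sqrt(7) (z = (I*sqrt(7))*(-2) - 5 = -2*I*sqrt(7) - 5 = -5 - 2*I*sqrt(7) ≈ -5.0 - 5.2915*I)
U = -5 - 2*I*sqrt(7) ≈ -5.0 - 5.2915*I
(U - 88)**2 = ((-5 - 2*I*sqrt(7)) - 88)**2 = (-93 - 2*I*sqrt(7))**2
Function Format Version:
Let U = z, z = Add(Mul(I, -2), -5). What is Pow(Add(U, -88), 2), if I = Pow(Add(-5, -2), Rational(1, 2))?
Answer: Add(8621, Mul(372, I, Pow(7, Rational(1, 2)))) ≈ Add(8621.0, Mul(984.22, I))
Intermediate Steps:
I = Mul(I, Pow(7, Rational(1, 2))) (I = Pow(-7, Rational(1, 2)) = Mul(I, Pow(7, Rational(1, 2))) ≈ Mul(2.6458, I))
z = Add(-5, Mul(-2, I, Pow(7, Rational(1, 2)))) (z = Add(Mul(Mul(I, Pow(7, Rational(1, 2))), -2), -5) = Add(Mul(-2, I, Pow(7, Rational(1, 2))), -5) = Add(-5, Mul(-2, I, Pow(7, Rational(1, 2)))) ≈ Add(-5.0000, Mul(-5.2915, I)))
U = Add(-5, Mul(-2, I, Pow(7, Rational(1, 2)))) ≈ Add(-5.0000, Mul(-5.2915, I))
Pow(Add(U, -88), 2) = Pow(Add(Add(-5, Mul(-2, I, Pow(7, Rational(1, 2)))), -88), 2) = Pow(Add(-93, Mul(-2, I, Pow(7, Rational(1, 2)))), 2)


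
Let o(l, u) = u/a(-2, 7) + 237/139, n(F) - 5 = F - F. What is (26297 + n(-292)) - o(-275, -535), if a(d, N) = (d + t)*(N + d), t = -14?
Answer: 58476983/2224 ≈ 26294.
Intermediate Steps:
n(F) = 5 (n(F) = 5 + (F - F) = 5 + 0 = 5)
a(d, N) = (-14 + d)*(N + d) (a(d, N) = (d - 14)*(N + d) = (-14 + d)*(N + d))
o(l, u) = 237/139 - u/80 (o(l, u) = u/((-2)² - 14*7 - 14*(-2) + 7*(-2)) + 237/139 = u/(4 - 98 + 28 - 14) + 237*(1/139) = u/(-80) + 237/139 = u*(-1/80) + 237/139 = -u/80 + 237/139 = 237/139 - u/80)
(26297 + n(-292)) - o(-275, -535) = (26297 + 5) - (237/139 - 1/80*(-535)) = 26302 - (237/139 + 107/16) = 26302 - 1*18665/2224 = 26302 - 18665/2224 = 58476983/2224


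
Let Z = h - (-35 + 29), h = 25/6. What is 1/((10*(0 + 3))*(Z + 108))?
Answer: 1/3545 ≈ 0.00028209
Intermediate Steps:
h = 25/6 (h = 25*(1/6) = 25/6 ≈ 4.1667)
Z = 61/6 (Z = 25/6 - (-35 + 29) = 25/6 - 1*(-6) = 25/6 + 6 = 61/6 ≈ 10.167)
1/((10*(0 + 3))*(Z + 108)) = 1/((10*(0 + 3))*(61/6 + 108)) = 1/((10*3)*(709/6)) = 1/(30*(709/6)) = 1/3545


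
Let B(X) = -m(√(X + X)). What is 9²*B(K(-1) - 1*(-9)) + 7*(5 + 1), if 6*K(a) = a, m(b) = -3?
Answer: 285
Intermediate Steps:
K(a) = a/6
B(X) = 3 (B(X) = -1*(-3) = 3)
9²*B(K(-1) - 1*(-9)) + 7*(5 + 1) = 9²*3 + 7*(5 + 1) = 81*3 + 7*6 = 243 + 42 = 285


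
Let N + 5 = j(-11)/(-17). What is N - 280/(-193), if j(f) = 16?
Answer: -14733/3281 ≈ -4.4904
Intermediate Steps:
N = -101/17 (N = -5 + 16/(-17) = -5 + 16*(-1/17) = -5 - 16/17 = -101/17 ≈ -5.9412)
N - 280/(-193) = -101/17 - 280/(-193) = -101/17 - 280*(-1)/193 = -101/17 - 1*(-280/193) = -101/17 + 280/193 = -14733/3281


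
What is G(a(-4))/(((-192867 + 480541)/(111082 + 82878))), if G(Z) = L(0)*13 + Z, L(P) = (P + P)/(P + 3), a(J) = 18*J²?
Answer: 27930240/143837 ≈ 194.18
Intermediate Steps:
L(P) = 2*P/(3 + P) (L(P) = (2*P)/(3 + P) = 2*P/(3 + P))
G(Z) = Z (G(Z) = (2*0/(3 + 0))*13 + Z = (2*0/3)*13 + Z = (2*0*(⅓))*13 + Z = 0*13 + Z = 0 + Z = Z)
G(a(-4))/(((-192867 + 480541)/(111082 + 82878))) = (18*(-4)²)/(((-192867 + 480541)/(111082 + 82878))) = (18*16)/((287674/193960)) = 288/((287674*(1/193960))) = 288/(143837/96980) = 288*(96980/143837) = 27930240/143837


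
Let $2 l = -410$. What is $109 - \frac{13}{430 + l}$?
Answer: $\frac{24512}{225} \approx 108.94$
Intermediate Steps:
$l = -205$ ($l = \frac{1}{2} \left(-410\right) = -205$)
$109 - \frac{13}{430 + l} = 109 - \frac{13}{430 - 205} = 109 - \frac{13}{225} = \frac{24512}{225}$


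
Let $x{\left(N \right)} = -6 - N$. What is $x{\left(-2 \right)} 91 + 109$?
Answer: $-255$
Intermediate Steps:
$x{\left(-2 \right)} 91 + 109 = \left(-6 - -2\right) 91 + 109 = \left(-6 + 2\right) 91 + 109 = \left(-4\right) 91 + 109 = -364 + 109 = -255$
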